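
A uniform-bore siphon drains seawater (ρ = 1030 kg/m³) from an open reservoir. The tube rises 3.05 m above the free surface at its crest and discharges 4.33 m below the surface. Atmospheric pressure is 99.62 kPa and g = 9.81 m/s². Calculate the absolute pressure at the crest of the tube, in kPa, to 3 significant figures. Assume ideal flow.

Bernoulli surface→outlet gives ½v² = g·h_out, so v = √(2·9.81·4.33) = 9.22 m/s.
The bore is uniform, so the speed at the crest is the same v. Bernoulli surface→crest: P_atm = P_top + ½ρv² + ρg·h_top.
P_top = 99620 − ½·1030·9.22² − 1030·9.81·3.05 = 25100 Pa.

25.1 kPa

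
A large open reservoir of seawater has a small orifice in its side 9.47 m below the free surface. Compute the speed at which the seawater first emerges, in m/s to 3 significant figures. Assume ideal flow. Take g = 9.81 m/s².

v ≈ 13.6 m/s

Bernoulli from surface to hole (P equal, v_surface ≈ 0): v = √(2gh) = √(2×9.81×9.47) = 13.6 m/s.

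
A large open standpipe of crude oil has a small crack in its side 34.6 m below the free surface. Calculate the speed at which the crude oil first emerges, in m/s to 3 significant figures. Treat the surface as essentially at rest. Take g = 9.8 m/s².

v = 26.0 m/s

Torricelli's result v = √(2gh) gives v = √(2·9.8·34.6) = 26.0 m/s.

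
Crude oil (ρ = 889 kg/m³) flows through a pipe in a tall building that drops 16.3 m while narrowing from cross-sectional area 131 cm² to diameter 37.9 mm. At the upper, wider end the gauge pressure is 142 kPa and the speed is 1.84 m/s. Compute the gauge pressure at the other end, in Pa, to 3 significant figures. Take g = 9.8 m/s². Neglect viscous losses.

P₂ = 82600 Pa

The volume flow rate is constant, so v₂ = (A₁/A₂)v₁ = (131/11.3)·1.84 = 21.4 m/s.
Applying Bernoulli between the two ends and solving for P₂: P₂ = P₁ + ½ρ(v₁² − v₂²) − ρgΔh.
P₂ = 142000 + ½·889·(1.84² − 21.4²) − 889·9.8·(−16.3) = 142000 + (-201000) − (-142000) = 82600 Pa.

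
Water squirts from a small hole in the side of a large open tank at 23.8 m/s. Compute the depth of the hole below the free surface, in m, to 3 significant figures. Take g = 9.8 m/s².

h ≈ 28.9 m

Inverting v = √(2gh) gives h = v² / 2g.
h = 23.8²/(2·9.8) = 566/19.60 = 28.9 m.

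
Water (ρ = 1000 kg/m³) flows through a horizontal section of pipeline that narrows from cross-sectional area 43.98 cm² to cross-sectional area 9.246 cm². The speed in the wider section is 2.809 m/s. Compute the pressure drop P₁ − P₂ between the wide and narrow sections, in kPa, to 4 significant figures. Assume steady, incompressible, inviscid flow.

ΔP ≈ 85.32 kPa

The volume flow rate is constant, so v₂ = (A₁/A₂)v₁ = (43.98/9.246)·2.809 = 13.36 m/s.
With no height change, Bernoulli's equation is P₁ + ½ρv₁² = P₂ + ½ρv₂².
P₁ − P₂ = ½·1000·(13.36² − 2.809²) = ½·1000·170.6 = 85320 Pa.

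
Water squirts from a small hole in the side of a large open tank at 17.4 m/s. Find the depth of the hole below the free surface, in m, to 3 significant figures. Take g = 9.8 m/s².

Torricelli: v = √(2gh), so h = v²/(2g).
h = 17.4²/(2·9.8) = 303/19.60 = 15.4 m.

h ≈ 15.4 m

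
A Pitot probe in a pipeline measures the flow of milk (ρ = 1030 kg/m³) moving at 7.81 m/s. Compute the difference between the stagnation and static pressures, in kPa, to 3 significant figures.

At the stagnation point the flow is brought to rest, so Bernoulli gives P_stag − P_static = ½ρv².
ΔP = ½·1030·7.81² = 31400 Pa.

ΔP ≈ 31.4 kPa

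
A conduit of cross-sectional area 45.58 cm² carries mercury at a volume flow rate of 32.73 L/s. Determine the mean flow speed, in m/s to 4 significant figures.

v ≈ 7.181 m/s

Q = 32.73 L/s = 0.03273 m³/s.
v = Q/A = 0.03273 / 0.004558 = 7.181 m/s.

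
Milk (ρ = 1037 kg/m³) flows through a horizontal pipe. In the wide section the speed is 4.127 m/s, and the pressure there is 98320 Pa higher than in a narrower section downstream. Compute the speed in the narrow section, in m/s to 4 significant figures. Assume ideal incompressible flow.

Horizontal Bernoulli: P₁ + ½ρv₁² = P₂ + ½ρv₂², so v₂² = v₁² + 2(P₁ − P₂)/ρ.
v₂ = √(4.127² + 2·98320/1037) = √(17.03 + 189.6) = 14.38 m/s.

14.38 m/s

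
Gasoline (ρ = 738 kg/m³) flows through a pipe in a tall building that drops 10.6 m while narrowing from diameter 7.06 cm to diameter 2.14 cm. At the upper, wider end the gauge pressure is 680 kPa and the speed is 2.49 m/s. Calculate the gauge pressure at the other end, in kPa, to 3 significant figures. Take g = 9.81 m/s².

By continuity, v₂ = v₁·A₁/A₂ = 2.49·(39.1/3.60) = 27.1 m/s.
Energy conservation along the streamline gives P₂ = P₁ − ½ρ(v₂² − v₁²) − ρg(h₂ − h₁).
P₂ = 680000 + ½·738·(2.49² − 27.1²) − 738·9.81·(−10.6) = 680000 + (-269000) − (-76700) = 488000 Pa.

P₂ ≈ 488 kPa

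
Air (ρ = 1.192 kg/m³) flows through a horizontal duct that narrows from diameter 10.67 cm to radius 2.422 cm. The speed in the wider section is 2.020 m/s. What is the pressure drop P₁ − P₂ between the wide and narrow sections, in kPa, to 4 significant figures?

By continuity, v₂ = v₁·A₁/A₂ = 2.020·(89.42/18.43) = 9.801 m/s.
Bernoulli (h₁ = h₂): P₁ − P₂ = ½ρ(v₂² − v₁²).
P₁ − P₂ = ½·1.192·(9.801² − 2.020²) = ½·1.192·91.98 = 54.82 Pa.

ΔP ≈ 0.05482 kPa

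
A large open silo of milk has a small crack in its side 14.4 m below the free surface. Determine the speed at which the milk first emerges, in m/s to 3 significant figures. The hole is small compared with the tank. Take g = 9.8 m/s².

Torricelli's result v = √(2gh) gives v = √(2·9.8·14.4) = 16.8 m/s.

v = 16.8 m/s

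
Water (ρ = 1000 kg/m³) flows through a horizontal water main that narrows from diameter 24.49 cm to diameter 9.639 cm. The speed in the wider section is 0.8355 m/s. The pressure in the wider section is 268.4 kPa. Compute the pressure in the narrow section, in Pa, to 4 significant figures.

By continuity, v₂ = v₁·A₁/A₂ = 0.8355·(471.1/72.97) = 5.393 m/s.
Along the horizontal streamline, P + ½ρv² is constant.
P₂ = P₁ − ½ρ(v₂² − v₁²) = 268400 − ½·1000·(5.393² − 0.8355²) = 268400 − 14200 = 254200 Pa.

P₂ = 254200 Pa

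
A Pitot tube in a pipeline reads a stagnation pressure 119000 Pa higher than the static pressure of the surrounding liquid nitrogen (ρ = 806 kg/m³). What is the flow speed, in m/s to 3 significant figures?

v ≈ 17.2 m/s

At the stagnation point the flow is brought to rest, so Bernoulli gives P_stag − P_static = ½ρv².
v = √(2ΔP/ρ) = √(2·119000/806) = 17.2 m/s.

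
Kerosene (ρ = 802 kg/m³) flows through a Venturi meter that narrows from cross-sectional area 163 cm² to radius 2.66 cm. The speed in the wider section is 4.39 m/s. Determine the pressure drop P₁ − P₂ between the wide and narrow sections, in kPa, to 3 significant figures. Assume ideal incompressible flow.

ΔP ≈ 408 kPa

The volume flow rate is constant, so v₂ = (A₁/A₂)v₁ = (163/22.2)·4.39 = 32.2 m/s.
With no height change, Bernoulli's equation is P₁ + ½ρv₁² = P₂ + ½ρv₂².
P₁ − P₂ = ½·802·(32.2² − 4.39²) = ½·802·1020 = 408000 Pa.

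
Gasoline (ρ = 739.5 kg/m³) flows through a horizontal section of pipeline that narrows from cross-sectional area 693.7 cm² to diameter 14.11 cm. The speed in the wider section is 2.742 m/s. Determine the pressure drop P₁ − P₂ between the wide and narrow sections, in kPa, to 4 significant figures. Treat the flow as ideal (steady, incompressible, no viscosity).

By continuity, v₂ = v₁·A₁/A₂ = 2.742·(693.7/156.4) = 12.16 m/s.
With no height change, Bernoulli's equation is P₁ + ½ρv₁² = P₂ + ½ρv₂².
P₁ − P₂ = ½·739.5·(12.16² − 2.742²) = ½·739.5·140.5 = 51930 Pa.

51.93 kPa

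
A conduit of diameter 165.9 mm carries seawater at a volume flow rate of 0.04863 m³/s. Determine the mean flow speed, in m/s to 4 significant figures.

v ≈ 2.250 m/s

Q = 0.04863 m³/s = 0.04863 m³/s.
v = Q/A = 0.04863 / 0.02162 = 2.250 m/s.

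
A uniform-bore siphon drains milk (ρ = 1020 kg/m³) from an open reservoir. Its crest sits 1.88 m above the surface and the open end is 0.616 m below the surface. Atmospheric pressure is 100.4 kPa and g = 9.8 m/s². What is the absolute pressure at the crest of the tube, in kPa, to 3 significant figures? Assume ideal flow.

The outlet speed comes from Torricelli: v = √(2g·0.616) = 3.47 m/s.
With constant cross-section the crest speed equals v; applying Bernoulli from the surface up to the crest, P_top = P_atm − ½ρv² − ρg·h_top.
P_top = 100400 − ½·1020·3.47² − 1020·9.8·1.88 = 75400 Pa.

P_top = 75.4 kPa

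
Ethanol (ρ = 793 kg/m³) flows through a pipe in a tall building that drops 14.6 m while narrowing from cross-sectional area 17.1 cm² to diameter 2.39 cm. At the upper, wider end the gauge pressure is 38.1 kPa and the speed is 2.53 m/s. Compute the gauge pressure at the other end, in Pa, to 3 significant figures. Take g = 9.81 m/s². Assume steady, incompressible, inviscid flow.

P₂ ≈ 117000 Pa

The volume flow rate is constant, so v₂ = (A₁/A₂)v₁ = (17.1/4.49)·2.53 = 9.64 m/s.
Bernoulli: P₁ + ½ρv₁² + ρg h₁ = P₂ + ½ρv₂² + ρg h₂, so P₂ = P₁ + ½ρ(v₁² − v₂²) − ρg(h₂ − h₁).
P₂ = 38100 + ½·793·(2.53² − 9.64²) − 793·9.81·(−14.6) = 38100 + (-34300) − (-114000) = 117000 Pa.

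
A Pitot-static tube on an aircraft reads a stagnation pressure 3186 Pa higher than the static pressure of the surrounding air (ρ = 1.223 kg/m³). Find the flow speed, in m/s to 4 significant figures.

Bernoulli between the free stream and the stagnation point: ½ρv² = P_stag − P_static.
v = √(2ΔP/ρ) = √(2·3186/1.223) = 72.18 m/s.

72.18 m/s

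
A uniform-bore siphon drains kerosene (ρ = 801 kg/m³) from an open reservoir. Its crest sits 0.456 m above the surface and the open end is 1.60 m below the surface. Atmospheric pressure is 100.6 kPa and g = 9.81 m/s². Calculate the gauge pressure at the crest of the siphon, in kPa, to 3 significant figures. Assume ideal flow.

The outlet speed comes from Torricelli: v = √(2g·1.60) = 5.60 m/s.
The bore is uniform, so the speed at the crest is the same v. Bernoulli surface→crest: P_atm = P_top + ½ρv² + ρg·h_top.
P_top = 100600 − ½·801·5.60² − 801·9.81·0.456 = 84400 Pa. So P_gauge = P_top − P_atm = -16200 Pa.

P_gauge ≈ -16.2 kPa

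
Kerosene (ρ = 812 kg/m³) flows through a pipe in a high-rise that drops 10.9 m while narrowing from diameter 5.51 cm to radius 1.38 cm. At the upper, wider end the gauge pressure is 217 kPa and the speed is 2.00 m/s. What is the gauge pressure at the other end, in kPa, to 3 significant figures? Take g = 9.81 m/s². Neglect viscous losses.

Mass conservation (A₁v₁ = A₂v₂) gives v₂ = 2.00 × 23.8/5.98 = 7.97 m/s.
Applying Bernoulli between the two ends and solving for P₂: P₂ = P₁ + ½ρ(v₁² − v₂²) − ρgΔh.
P₂ = 217000 + ½·812·(2.00² − 7.97²) − 812·9.81·(−10.9) = 217000 + (-24200) − (-86800) = 280000 Pa.

P₂ ≈ 280 kPa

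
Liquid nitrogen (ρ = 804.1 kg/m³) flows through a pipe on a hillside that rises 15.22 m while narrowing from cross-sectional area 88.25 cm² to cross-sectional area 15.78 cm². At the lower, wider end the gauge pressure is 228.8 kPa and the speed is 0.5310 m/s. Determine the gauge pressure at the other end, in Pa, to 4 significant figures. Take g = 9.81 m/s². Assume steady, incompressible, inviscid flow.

105300 Pa

The volume flow rate is constant, so v₂ = (A₁/A₂)v₁ = (88.25/15.78)·0.5310 = 2.970 m/s.
Applying Bernoulli between the two ends and solving for P₂: P₂ = P₁ + ½ρ(v₁² − v₂²) − ρgΔh.
P₂ = 228800 + ½·804.1·(0.5310² − 2.970²) − 804.1·9.81·(+15.22) = 228800 + (-3432) − (120100) = 105300 Pa.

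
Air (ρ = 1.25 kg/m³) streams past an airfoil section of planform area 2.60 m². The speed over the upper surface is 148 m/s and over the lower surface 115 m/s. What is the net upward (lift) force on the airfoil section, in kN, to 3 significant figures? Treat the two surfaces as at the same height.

F ≈ 14.1 kN

The faster flow above has the lower pressure; Bernoulli (same height) gives ΔP = ½ρ(v_up² − v_low²).
ΔP = ½·1.25·(148² − 115²) = 5420 Pa.
Lift = ΔP · A = 5420 × 2.60 = 14100 N.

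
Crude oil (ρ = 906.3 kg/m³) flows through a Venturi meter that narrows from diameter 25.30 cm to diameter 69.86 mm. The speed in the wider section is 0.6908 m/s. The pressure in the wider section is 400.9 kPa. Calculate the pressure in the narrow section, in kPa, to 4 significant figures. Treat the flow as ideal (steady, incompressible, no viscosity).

Mass conservation (A₁v₁ = A₂v₂) gives v₂ = 0.6908 × 502.7/38.33 = 9.060 m/s.
With no height change, Bernoulli's equation is P₁ + ½ρv₁² = P₂ + ½ρv₂².
P₂ = P₁ − ½ρ(v₂² − v₁²) = 400900 − ½·906.3·(9.060² − 0.6908²) = 400900 − 36980 = 363900 Pa.

P₂ ≈ 363.9 kPa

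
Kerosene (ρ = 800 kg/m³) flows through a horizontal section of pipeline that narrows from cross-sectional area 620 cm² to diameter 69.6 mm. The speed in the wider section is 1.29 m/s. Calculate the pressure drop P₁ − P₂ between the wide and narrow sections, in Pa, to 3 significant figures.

176000 Pa

Mass conservation (A₁v₁ = A₂v₂) gives v₂ = 1.29 × 620/38.0 = 21.0 m/s.
Bernoulli (h₁ = h₂): P₁ − P₂ = ½ρ(v₂² − v₁²).
P₁ − P₂ = ½·800·(21.0² − 1.29²) = ½·800·440 = 176000 Pa.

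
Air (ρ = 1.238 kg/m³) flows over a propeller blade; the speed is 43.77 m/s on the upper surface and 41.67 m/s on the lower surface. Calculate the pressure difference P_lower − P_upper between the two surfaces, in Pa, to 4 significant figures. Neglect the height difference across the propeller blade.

ΔP ≈ 111.1 Pa

Bernoulli (same height): P_lower − P_upper = ½ρ(v_upper² − v_lower²).
ΔP = ½·1.238·(43.77² − 41.67²) = 111.1 Pa.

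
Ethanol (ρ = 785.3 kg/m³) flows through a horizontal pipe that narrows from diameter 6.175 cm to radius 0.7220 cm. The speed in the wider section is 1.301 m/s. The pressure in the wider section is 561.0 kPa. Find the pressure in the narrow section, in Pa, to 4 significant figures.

P₂ ≈ 339400 Pa

The volume flow rate is constant, so v₂ = (A₁/A₂)v₁ = (29.95/1.638)·1.301 = 23.79 m/s.
The pipe is horizontal, so Bernoulli reduces to P₁ + ½ρv₁² = P₂ + ½ρv₂².
P₂ = P₁ − ½ρ(v₂² − v₁²) = 561000 − ½·785.3·(23.79² − 1.301²) = 561000 − 221600 = 339400 Pa.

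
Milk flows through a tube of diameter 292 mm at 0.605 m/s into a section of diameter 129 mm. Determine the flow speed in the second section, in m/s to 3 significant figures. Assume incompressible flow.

v₂ ≈ 3.10 m/s

By continuity, v₂ = v₁·A₁/A₂ = 0.605·(670/131) = 3.10 m/s.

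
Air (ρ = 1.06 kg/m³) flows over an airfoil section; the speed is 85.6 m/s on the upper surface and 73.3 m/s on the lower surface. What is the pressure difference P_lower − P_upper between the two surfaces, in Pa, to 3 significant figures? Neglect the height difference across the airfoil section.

ΔP = 1040 Pa

Bernoulli (same height): P_lower − P_upper = ½ρ(v_upper² − v_lower²).
ΔP = ½·1.06·(85.6² − 73.3²) = 1040 Pa.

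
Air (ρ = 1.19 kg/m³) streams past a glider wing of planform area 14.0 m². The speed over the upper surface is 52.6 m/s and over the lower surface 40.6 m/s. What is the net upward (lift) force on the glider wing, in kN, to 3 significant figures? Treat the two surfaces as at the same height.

From P + ½ρv² = const at equal height, P_low − P_up = ½ρ(v_up² − v_low²).
ΔP = ½·1.19·(52.6² − 40.6²) = 665 Pa.
Lift = ΔP · A = 665 × 14.0 = 9320 N.

F ≈ 9.32 kN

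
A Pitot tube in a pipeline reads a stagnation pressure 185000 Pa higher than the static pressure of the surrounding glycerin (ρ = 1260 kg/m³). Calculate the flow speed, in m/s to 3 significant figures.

v = 17.1 m/s

At the stagnation point the flow is brought to rest, so Bernoulli gives P_stag − P_static = ½ρv².
v = √(2ΔP/ρ) = √(2·185000/1260) = 17.1 m/s.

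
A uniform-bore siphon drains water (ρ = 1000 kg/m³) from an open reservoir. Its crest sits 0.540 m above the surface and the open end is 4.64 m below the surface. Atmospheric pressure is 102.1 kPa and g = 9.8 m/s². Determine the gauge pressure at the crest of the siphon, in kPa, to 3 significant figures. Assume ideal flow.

P_gauge ≈ -50.8 kPa

From the surface to the outlet (both open to atmosphere, surface at rest): v = √(2g·h_out) = √(2·9.8·4.64) = 9.54 m/s.
With constant cross-section the crest speed equals v; applying Bernoulli from the surface up to the crest, P_top = P_atm − ½ρv² − ρg·h_top.
P_top = 102100 − ½·1000·9.54² − 1000·9.8·0.540 = 51300 Pa. So P_gauge = P_top − P_atm = -50800 Pa.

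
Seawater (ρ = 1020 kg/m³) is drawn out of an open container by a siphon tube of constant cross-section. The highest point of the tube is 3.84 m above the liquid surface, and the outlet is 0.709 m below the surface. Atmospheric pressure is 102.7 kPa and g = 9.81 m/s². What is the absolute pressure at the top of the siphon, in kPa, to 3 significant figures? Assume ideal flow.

Bernoulli surface→outlet gives ½v² = g·h_out, so v = √(2·9.81·0.709) = 3.73 m/s.
With constant cross-section the crest speed equals v; applying Bernoulli from the surface up to the crest, P_top = P_atm − ½ρv² − ρg·h_top.
P_top = 102700 − ½·1020·3.73² − 1020·9.81·3.84 = 57200 Pa.

P_top ≈ 57.2 kPa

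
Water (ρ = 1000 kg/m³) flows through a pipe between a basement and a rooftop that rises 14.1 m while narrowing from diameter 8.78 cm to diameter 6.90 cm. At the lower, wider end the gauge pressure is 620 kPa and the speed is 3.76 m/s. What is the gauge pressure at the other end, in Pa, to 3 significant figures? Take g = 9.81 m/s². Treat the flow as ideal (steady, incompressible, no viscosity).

P₂ = 470000 Pa

Continuity gives A₁v₁ = A₂v₂, so v₂ = (60.5 cm²)/(37.4 cm²) × 3.76 m/s = 6.09 m/s.
Applying Bernoulli between the two ends and solving for P₂: P₂ = P₁ + ½ρ(v₁² − v₂²) − ρgΔh.
P₂ = 620000 + ½·1000·(3.76² − 6.09²) − 1000·9.81·(+14.1) = 620000 + (-11500) − (138000) = 470000 Pa.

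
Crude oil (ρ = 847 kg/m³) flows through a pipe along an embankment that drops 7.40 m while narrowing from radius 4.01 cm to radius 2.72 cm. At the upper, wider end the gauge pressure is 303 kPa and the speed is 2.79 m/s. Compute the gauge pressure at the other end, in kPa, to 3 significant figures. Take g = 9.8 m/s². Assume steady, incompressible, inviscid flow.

352 kPa

Continuity gives A₁v₁ = A₂v₂, so v₂ = (50.5 cm²)/(23.2 cm²) × 2.79 m/s = 6.06 m/s.
Bernoulli: P₁ + ½ρv₁² + ρg h₁ = P₂ + ½ρv₂² + ρg h₂, so P₂ = P₁ + ½ρ(v₁² − v₂²) − ρg(h₂ − h₁).
P₂ = 303000 + ½·847·(2.79² − 6.06²) − 847·9.8·(−7.40) = 303000 + (-12300) − (-61400) = 352000 Pa.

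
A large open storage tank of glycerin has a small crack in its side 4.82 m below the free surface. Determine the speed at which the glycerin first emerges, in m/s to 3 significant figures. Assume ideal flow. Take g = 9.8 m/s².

Torricelli's result v = √(2gh) gives v = √(2·9.8·4.82) = 9.72 m/s.

v ≈ 9.72 m/s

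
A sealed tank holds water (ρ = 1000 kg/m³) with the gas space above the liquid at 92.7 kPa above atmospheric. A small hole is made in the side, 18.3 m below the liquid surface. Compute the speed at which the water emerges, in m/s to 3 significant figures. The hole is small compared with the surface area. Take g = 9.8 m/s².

Take point 1 at the surface (v₁ ≈ 0) and point 2 at the hole (at atmospheric pressure). Bernoulli: P₁ + ρg h = P_atm + ½ρv₂².
With P₁ − P_atm = 92700 Pa, v₂ = √(2gh + 2ΔP/ρ) = √(2·9.8·18.3 + 2·92700/1000) = 23.3 m/s.

v ≈ 23.3 m/s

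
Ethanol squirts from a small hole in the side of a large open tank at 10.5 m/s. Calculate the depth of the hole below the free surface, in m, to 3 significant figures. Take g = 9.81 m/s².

Inverting v = √(2gh) gives h = v² / 2g.
h = 10.5²/(2·9.81) = 110/19.62 = 5.62 m.

h = 5.62 m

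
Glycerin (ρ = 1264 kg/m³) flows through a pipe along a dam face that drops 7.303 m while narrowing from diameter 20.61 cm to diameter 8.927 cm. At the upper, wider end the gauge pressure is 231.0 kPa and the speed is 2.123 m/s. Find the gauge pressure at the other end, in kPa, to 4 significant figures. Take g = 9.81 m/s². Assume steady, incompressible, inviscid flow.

P₂ = 243.5 kPa

The volume flow rate is constant, so v₂ = (A₁/A₂)v₁ = (333.6/62.59)·2.123 = 11.32 m/s.
Applying Bernoulli between the two ends and solving for P₂: P₂ = P₁ + ½ρ(v₁² − v₂²) − ρgΔh.
P₂ = 231000 + ½·1264·(2.123² − 11.32²) − 1264·9.81·(−7.303) = 231000 + (-78080) − (-90560) = 243500 Pa.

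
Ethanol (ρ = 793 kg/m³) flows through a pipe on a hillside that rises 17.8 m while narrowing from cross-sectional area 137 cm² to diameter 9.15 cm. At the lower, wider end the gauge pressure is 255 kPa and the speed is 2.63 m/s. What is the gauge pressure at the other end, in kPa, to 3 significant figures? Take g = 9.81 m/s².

The volume flow rate is constant, so v₂ = (A₁/A₂)v₁ = (137/65.8)·2.63 = 5.48 m/s.
Energy conservation along the streamline gives P₂ = P₁ − ½ρ(v₂² − v₁²) − ρg(h₂ − h₁).
P₂ = 255000 + ½·793·(2.63² − 5.48²) − 793·9.81·(+17.8) = 255000 + (-9160) − (138000) = 107000 Pa.

P₂ ≈ 107 kPa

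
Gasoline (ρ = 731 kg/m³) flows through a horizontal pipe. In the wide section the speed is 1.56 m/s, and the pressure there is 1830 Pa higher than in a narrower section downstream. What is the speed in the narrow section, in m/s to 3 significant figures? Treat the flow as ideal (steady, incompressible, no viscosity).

Along the level pipe P + ½ρv² is conserved, hence v₂² = v₁² + 2(P₁ − P₂)/ρ.
v₂ = √(1.56² + 2·1830/731) = √(2.43 + 5.01) = 2.73 m/s.

v₂ = 2.73 m/s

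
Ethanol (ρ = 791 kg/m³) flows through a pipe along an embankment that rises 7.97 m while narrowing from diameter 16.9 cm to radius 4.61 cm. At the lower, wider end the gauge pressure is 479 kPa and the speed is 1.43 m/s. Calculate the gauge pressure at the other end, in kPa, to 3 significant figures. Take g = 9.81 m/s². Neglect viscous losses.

The volume flow rate is constant, so v₂ = (A₁/A₂)v₁ = (224/66.8)·1.43 = 4.80 m/s.
Energy conservation along the streamline gives P₂ = P₁ − ½ρ(v₂² − v₁²) − ρg(h₂ − h₁).
P₂ = 479000 + ½·791·(1.43² − 4.80²) − 791·9.81·(+7.97) = 479000 + (-8320) − (61800) = 409000 Pa.

P₂ = 409 kPa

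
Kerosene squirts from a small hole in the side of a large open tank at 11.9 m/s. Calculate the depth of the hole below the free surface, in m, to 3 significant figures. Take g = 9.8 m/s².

Inverting v = √(2gh) gives h = v² / 2g.
h = 11.9²/(2·9.8) = 142/19.60 = 7.23 m.

h ≈ 7.23 m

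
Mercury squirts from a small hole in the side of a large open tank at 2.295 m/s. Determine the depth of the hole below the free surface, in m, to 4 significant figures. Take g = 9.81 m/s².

For a small hole in a large open tank, ½v² = gh, giving h = v²/(2g).
h = 2.295²/(2·9.81) = 5.267/19.62 = 0.2685 m.

h ≈ 0.2685 m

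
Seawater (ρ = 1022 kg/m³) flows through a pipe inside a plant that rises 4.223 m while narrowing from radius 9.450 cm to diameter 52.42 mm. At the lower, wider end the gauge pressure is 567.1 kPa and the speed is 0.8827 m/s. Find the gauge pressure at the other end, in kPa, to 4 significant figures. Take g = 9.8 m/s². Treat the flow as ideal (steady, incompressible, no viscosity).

P₂ ≈ 457.9 kPa

Mass conservation (A₁v₁ = A₂v₂) gives v₂ = 0.8827 × 280.6/21.58 = 11.47 m/s.
Bernoulli: P₁ + ½ρv₁² + ρg h₁ = P₂ + ½ρv₂² + ρg h₂, so P₂ = P₁ + ½ρ(v₁² − v₂²) − ρg(h₂ − h₁).
P₂ = 567100 + ½·1022·(0.8827² − 11.47²) − 1022·9.8·(+4.223) = 567100 + (-66880) − (42300) = 457900 Pa.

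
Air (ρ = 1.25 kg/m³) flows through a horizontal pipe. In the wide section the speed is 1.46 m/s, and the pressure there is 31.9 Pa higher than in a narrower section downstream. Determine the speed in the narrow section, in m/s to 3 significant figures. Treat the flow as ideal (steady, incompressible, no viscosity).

7.29 m/s

Horizontal Bernoulli: P₁ + ½ρv₁² = P₂ + ½ρv₂², so v₂² = v₁² + 2(P₁ − P₂)/ρ.
v₂ = √(1.46² + 2·31.9/1.25) = √(2.13 + 51.0) = 7.29 m/s.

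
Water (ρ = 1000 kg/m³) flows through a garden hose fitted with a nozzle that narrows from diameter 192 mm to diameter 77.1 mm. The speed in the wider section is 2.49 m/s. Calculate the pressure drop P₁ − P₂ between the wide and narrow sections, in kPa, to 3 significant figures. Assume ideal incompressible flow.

116 kPa

By continuity, v₂ = v₁·A₁/A₂ = 2.49·(290/46.7) = 15.4 m/s.
Bernoulli (h₁ = h₂): P₁ − P₂ = ½ρ(v₂² − v₁²).
P₁ − P₂ = ½·1000·(15.4² − 2.49²) = ½·1000·232 = 116000 Pa.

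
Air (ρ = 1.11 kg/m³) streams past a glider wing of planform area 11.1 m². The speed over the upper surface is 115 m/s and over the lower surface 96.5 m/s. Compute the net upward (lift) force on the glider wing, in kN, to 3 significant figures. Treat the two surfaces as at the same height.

F = 24.1 kN

From P + ½ρv² = const at equal height, P_low − P_up = ½ρ(v_up² − v_low²).
ΔP = ½·1.11·(115² − 96.5²) = 2170 Pa.
Lift = ΔP · A = 2170 × 11.1 = 24100 N.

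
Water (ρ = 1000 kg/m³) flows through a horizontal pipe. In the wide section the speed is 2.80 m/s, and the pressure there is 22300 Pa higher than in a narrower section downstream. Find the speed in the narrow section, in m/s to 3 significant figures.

Along the level pipe P + ½ρv² is conserved, hence v₂² = v₁² + 2(P₁ − P₂)/ρ.
v₂ = √(2.80² + 2·22300/1000) = √(7.84 + 44.6) = 7.24 m/s.

v₂ ≈ 7.24 m/s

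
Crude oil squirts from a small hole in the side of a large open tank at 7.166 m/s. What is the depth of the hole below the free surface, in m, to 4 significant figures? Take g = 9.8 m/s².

Torricelli: v = √(2gh), so h = v²/(2g).
h = 7.166²/(2·9.8) = 51.35/19.60 = 2.620 m.

h = 2.620 m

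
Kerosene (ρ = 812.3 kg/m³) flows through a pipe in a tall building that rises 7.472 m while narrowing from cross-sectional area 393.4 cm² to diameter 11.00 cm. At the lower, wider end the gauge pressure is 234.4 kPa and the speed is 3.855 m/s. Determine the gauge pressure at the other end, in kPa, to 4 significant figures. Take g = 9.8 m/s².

77.52 kPa

By continuity, v₂ = v₁·A₁/A₂ = 3.855·(393.4/95.03) = 15.96 m/s.
Energy conservation along the streamline gives P₂ = P₁ − ½ρ(v₂² − v₁²) − ρg(h₂ − h₁).
P₂ = 234400 + ½·812.3·(3.855² − 15.96²) − 812.3·9.8·(+7.472) = 234400 + (-97400) − (59480) = 77520 Pa.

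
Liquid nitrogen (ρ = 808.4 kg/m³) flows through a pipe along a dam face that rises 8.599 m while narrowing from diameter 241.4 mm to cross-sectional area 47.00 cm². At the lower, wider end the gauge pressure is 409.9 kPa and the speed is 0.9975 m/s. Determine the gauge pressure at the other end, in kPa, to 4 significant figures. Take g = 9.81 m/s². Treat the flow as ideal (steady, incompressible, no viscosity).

P₂ ≈ 304.0 kPa

By continuity, v₂ = v₁·A₁/A₂ = 0.9975·(457.7/47.00) = 9.714 m/s.
Bernoulli: P₁ + ½ρv₁² + ρg h₁ = P₂ + ½ρv₂² + ρg h₂, so P₂ = P₁ + ½ρ(v₁² − v₂²) − ρg(h₂ − h₁).
P₂ = 409900 + ½·808.4·(0.9975² − 9.714²) − 808.4·9.81·(+8.599) = 409900 + (-37740) − (68190) = 304000 Pa.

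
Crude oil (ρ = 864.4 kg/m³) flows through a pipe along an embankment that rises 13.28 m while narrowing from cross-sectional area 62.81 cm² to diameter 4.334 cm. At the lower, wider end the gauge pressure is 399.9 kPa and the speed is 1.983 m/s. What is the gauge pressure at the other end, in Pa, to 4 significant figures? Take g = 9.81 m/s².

By continuity, v₂ = v₁·A₁/A₂ = 1.983·(62.81/14.75) = 8.443 m/s.
Bernoulli: P₁ + ½ρv₁² + ρg h₁ = P₂ + ½ρv₂² + ρg h₂, so P₂ = P₁ + ½ρ(v₁² − v₂²) − ρg(h₂ − h₁).
P₂ = 399900 + ½·864.4·(1.983² − 8.443²) − 864.4·9.81·(+13.28) = 399900 + (-29110) − (112600) = 258200 Pa.

P₂ = 258200 Pa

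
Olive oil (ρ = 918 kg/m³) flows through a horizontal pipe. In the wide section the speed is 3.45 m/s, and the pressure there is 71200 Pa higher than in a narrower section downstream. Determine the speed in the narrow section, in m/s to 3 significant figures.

Horizontal Bernoulli: P₁ + ½ρv₁² = P₂ + ½ρv₂², so v₂² = v₁² + 2(P₁ − P₂)/ρ.
v₂ = √(3.45² + 2·71200/918) = √(11.9 + 155) = 12.9 m/s.

v₂ = 12.9 m/s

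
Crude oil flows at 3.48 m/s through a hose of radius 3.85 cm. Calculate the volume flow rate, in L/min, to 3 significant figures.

Q = A·v = 0.00466 m² × 3.48 m/s = 0.0162 m³/s.
Converting: 0.0162 m³/s × 60000 = 972 L/min.

Q ≈ 972 L/min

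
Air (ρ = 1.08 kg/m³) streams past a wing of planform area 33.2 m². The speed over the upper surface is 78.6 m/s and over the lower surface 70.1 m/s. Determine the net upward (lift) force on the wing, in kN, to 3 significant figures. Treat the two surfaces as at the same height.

With equal heights on the two surfaces, Bernoulli gives P_lower − P_upper = ½ρ(v_upper² − v_lower²).
ΔP = ½·1.08·(78.6² − 70.1²) = 683 Pa.
Lift = ΔP · A = 683 × 33.2 = 22700 N.

22.7 kN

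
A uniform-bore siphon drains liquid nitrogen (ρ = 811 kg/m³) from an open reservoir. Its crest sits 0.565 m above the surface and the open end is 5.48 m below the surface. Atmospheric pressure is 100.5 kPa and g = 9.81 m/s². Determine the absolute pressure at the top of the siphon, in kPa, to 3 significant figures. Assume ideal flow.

52.4 kPa

The outlet speed comes from Torricelli: v = √(2g·5.48) = 10.4 m/s.
The bore is uniform, so the speed at the crest is the same v. Bernoulli surface→crest: P_atm = P_top + ½ρv² + ρg·h_top.
P_top = 100500 − ½·811·10.4² − 811·9.81·0.565 = 52400 Pa.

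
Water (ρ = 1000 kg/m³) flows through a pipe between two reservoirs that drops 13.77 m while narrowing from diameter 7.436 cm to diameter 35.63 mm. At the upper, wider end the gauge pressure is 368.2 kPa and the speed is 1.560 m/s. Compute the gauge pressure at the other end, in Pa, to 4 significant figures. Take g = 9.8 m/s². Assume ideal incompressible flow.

The volume flow rate is constant, so v₂ = (A₁/A₂)v₁ = (43.43/9.971)·1.560 = 6.795 m/s.
Bernoulli: P₁ + ½ρv₁² + ρg h₁ = P₂ + ½ρv₂² + ρg h₂, so P₂ = P₁ + ½ρ(v₁² − v₂²) − ρg(h₂ − h₁).
P₂ = 368200 + ½·1000·(1.560² − 6.795²) − 1000·9.8·(−13.77) = 368200 + (-21870) − (-134900) = 481300 Pa.

P₂ ≈ 481300 Pa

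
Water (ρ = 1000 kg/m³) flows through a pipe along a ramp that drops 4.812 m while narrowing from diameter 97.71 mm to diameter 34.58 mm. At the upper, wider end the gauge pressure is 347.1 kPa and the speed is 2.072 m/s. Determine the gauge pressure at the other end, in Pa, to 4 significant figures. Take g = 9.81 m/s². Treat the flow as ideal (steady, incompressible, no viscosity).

P₂ = 259600 Pa

Mass conservation (A₁v₁ = A₂v₂) gives v₂ = 2.072 × 74.98/9.392 = 16.54 m/s.
Applying Bernoulli between the two ends and solving for P₂: P₂ = P₁ + ½ρ(v₁² − v₂²) − ρgΔh.
P₂ = 347100 + ½·1000·(2.072² − 16.54²) − 1000·9.81·(−4.812) = 347100 + (-134700) − (-47210) = 259600 Pa.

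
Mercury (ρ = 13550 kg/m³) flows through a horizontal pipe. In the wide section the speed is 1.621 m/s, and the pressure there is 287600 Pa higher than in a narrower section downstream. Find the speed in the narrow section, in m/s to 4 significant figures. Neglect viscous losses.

v₂ = 6.714 m/s

Along the level pipe P + ½ρv² is conserved, hence v₂² = v₁² + 2(P₁ − P₂)/ρ.
v₂ = √(1.621² + 2·287600/13550) = √(2.628 + 42.45) = 6.714 m/s.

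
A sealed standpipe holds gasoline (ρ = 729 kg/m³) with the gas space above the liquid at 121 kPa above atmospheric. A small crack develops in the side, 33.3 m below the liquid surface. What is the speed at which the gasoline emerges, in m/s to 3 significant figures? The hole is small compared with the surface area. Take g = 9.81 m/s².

v ≈ 31.4 m/s

Take point 1 at the surface (v₁ ≈ 0) and point 2 at the hole (at atmospheric pressure). Bernoulli: P₁ + ρg h = P_atm + ½ρv₂².
With P₁ − P_atm = 121000 Pa, v₂ = √(2gh + 2ΔP/ρ) = √(2·9.81·33.3 + 2·121000/729) = 31.4 m/s.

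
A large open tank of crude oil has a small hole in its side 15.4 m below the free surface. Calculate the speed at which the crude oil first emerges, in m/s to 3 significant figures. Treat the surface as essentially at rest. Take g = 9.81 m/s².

With the surface at rest and both surface and jet at atmospheric pressure, Bernoulli gives ρg h = ½ρv², so v = √(2gh) = √(2·9.81·15.4) = 17.4 m/s.

v ≈ 17.4 m/s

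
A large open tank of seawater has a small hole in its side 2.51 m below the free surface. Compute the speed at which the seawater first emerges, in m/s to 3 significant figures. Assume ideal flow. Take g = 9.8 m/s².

With the surface at rest and both surface and jet at atmospheric pressure, Bernoulli gives ρg h = ½ρv², so v = √(2gh) = √(2·9.8·2.51) = 7.01 m/s.

v = 7.01 m/s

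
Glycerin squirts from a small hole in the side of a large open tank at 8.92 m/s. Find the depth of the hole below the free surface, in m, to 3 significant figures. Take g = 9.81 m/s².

h ≈ 4.06 m

Torricelli: v = √(2gh), so h = v²/(2g).
h = 8.92²/(2·9.81) = 79.6/19.62 = 4.06 m.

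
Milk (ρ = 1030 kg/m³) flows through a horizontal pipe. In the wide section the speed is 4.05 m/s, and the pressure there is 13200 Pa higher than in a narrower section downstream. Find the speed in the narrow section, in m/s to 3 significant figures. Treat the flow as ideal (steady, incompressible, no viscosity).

v₂ ≈ 6.48 m/s

With h₁ = h₂, rearranging Bernoulli gives v₂ = √(v₁² + 2ΔP/ρ).
v₂ = √(4.05² + 2·13200/1030) = √(16.4 + 25.6) = 6.48 m/s.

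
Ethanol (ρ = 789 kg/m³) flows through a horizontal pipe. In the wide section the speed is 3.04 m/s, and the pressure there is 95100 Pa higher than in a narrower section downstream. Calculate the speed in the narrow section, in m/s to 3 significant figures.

With h₁ = h₂, rearranging Bernoulli gives v₂ = √(v₁² + 2ΔP/ρ).
v₂ = √(3.04² + 2·95100/789) = √(9.24 + 241) = 15.8 m/s.

v₂ ≈ 15.8 m/s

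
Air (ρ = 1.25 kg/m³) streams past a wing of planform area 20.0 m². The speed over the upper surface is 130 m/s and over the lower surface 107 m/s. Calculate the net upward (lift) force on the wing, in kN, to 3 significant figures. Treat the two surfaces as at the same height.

The faster flow above has the lower pressure; Bernoulli (same height) gives ΔP = ½ρ(v_up² − v_low²).
ΔP = ½·1.25·(130² − 107²) = 3410 Pa.
Lift = ΔP · A = 3410 × 20.0 = 68100 N.

F ≈ 68.1 kN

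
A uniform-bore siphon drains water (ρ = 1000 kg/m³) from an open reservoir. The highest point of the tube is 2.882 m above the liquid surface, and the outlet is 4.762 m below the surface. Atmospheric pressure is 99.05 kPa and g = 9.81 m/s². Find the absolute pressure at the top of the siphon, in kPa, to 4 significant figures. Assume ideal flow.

P_top = 24.06 kPa

Bernoulli surface→outlet gives ½v² = g·h_out, so v = √(2·9.81·4.762) = 9.666 m/s.
With constant cross-section the crest speed equals v; applying Bernoulli from the surface up to the crest, P_top = P_atm − ½ρv² − ρg·h_top.
P_top = 99050 − ½·1000·9.666² − 1000·9.81·2.882 = 24060 Pa.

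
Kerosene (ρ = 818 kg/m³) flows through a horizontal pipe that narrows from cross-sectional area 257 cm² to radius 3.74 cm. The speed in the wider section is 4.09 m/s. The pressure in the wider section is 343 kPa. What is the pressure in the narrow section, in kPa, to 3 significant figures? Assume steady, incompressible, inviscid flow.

The volume flow rate is constant, so v₂ = (A₁/A₂)v₁ = (257/43.9)·4.09 = 23.9 m/s.
The pipe is horizontal, so Bernoulli reduces to P₁ + ½ρv₁² = P₂ + ½ρv₂².
P₂ = P₁ − ½ρ(v₂² − v₁²) = 343000 − ½·818·(23.9² − 4.09²) = 343000 − 227000 = 116000 Pa.

116 kPa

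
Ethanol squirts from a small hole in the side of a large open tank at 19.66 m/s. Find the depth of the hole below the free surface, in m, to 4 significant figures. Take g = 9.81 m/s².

Torricelli: v = √(2gh), so h = v²/(2g).
h = 19.66²/(2·9.81) = 386.5/19.62 = 19.70 m.

19.70 m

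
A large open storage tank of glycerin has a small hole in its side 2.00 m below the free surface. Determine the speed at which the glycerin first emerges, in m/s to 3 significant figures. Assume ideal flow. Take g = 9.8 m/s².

Torricelli's result v = √(2gh) gives v = √(2·9.8·2.00) = 6.26 m/s.

v ≈ 6.26 m/s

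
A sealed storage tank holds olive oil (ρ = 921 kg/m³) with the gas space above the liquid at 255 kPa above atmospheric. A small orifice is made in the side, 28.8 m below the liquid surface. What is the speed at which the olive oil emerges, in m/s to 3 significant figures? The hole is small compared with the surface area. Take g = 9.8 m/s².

Take point 1 at the surface (v₁ ≈ 0) and point 2 at the hole (at atmospheric pressure). Bernoulli: P₁ + ρg h = P_atm + ½ρv₂².
With P₁ − P_atm = 255000 Pa, v₂ = √(2gh + 2ΔP/ρ) = √(2·9.8·28.8 + 2·255000/921) = 33.4 m/s.

v ≈ 33.4 m/s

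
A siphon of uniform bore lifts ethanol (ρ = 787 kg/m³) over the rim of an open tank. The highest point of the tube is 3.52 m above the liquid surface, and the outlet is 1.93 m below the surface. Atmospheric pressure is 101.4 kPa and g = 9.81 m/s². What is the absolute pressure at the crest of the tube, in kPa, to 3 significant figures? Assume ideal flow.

Bernoulli surface→outlet gives ½v² = g·h_out, so v = √(2·9.81·1.93) = 6.15 m/s.
The bore is uniform, so the speed at the crest is the same v. Bernoulli surface→crest: P_atm = P_top + ½ρv² + ρg·h_top.
P_top = 101400 − ½·787·6.15² − 787·9.81·3.52 = 59300 Pa.

59.3 kPa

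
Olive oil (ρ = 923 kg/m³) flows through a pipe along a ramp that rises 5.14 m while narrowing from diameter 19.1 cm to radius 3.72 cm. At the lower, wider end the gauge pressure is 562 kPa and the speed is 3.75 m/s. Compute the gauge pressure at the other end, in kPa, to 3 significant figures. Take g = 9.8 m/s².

Continuity gives A₁v₁ = A₂v₂, so v₂ = (287 cm²)/(43.5 cm²) × 3.75 m/s = 24.7 m/s.
Bernoulli: P₁ + ½ρv₁² + ρg h₁ = P₂ + ½ρv₂² + ρg h₂, so P₂ = P₁ + ½ρ(v₁² − v₂²) − ρg(h₂ − h₁).
P₂ = 562000 + ½·923·(3.75² − 24.7²) − 923·9.8·(+5.14) = 562000 + (-275000) − (46500) = 240000 Pa.

240 kPa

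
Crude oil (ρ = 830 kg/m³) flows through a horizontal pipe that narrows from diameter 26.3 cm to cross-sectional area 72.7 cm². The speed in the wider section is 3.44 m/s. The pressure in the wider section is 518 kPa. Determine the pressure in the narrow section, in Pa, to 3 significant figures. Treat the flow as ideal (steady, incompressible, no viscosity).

P₂ ≈ 249000 Pa

Continuity gives A₁v₁ = A₂v₂, so v₂ = (543 cm²)/(72.7 cm²) × 3.44 m/s = 25.7 m/s.
Along the horizontal streamline, P + ½ρv² is constant.
P₂ = P₁ − ½ρ(v₂² − v₁²) = 518000 − ½·830·(25.7² − 3.44²) = 518000 − 269000 = 249000 Pa.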